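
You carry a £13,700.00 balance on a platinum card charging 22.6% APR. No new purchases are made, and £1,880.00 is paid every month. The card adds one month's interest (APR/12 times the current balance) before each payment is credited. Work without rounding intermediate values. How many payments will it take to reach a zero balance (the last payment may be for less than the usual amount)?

8 months

Monthly rate r = 22.6%/12 = 1.88333% = 0.0188333.
Recurrence: B ← B·(1+r) − £1,880.00.
Month 1: interest £258.02; balance after payment £12,078.02.
Month 2: interest £227.47; balance after payment £10,425.49.
Closed form: n = −ln(1 − rB₀/P)/ln(1+r) = −ln(0.86276)/ln(1.01883) ≈ 7.912, so the balance reaches zero during payment 8.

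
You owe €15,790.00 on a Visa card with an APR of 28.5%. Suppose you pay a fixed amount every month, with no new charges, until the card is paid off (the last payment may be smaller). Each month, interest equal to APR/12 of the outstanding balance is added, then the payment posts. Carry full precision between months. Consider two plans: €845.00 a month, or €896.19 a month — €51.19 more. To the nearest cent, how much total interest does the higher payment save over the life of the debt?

Monthly rate r = 28.5%/12 = 2.375% = 0.02375.
At €845.00/mo: n = ⌈−ln(1 − rB₀/P)/ln(1+r)⌉ = 25 payments (last €838.65); total interest = total paid − €15,790.00 = €5,328.65.
At €896.19/mo: 24 payments (last €84.80); total interest €4,907.17.
Interest saved = €5,328.65 − €4,907.17 = €421.48.

€421.48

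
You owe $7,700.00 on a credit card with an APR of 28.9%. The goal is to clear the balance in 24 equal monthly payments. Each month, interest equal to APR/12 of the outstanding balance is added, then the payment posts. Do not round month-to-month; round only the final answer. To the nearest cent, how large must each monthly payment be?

Monthly rate r = 28.9%/12 = 2.40833% = 0.0240833.
Level-payment amortization: P = B₀·r / (1 − (1+r)^(−n)) = 7700.00·0.0240833 / (1 − 1.02408^(−24)).
Denominator 1 − (1+r)^(−24) = 0.435124363.
P = 185.442 / 0.435124363 ≈ 426.18.

$426.18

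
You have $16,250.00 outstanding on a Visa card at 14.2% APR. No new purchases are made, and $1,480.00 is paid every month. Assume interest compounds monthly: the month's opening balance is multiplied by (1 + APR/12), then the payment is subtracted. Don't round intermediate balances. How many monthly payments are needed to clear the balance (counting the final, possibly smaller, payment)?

Monthly rate r = 14.2%/12 = 1.18333% = 0.0118333.
Recurrence: B ← B·(1+r) − $1,480.00.
Month 1: interest $192.29; balance after payment $14,962.29.
Month 2: interest $177.05; balance after payment $13,659.35.
Closed form: n = −ln(1 − rB₀/P)/ln(1+r) = −ln(0.87007)/ln(1.01183) ≈ 11.831, so the balance reaches zero during payment 12.

12 payments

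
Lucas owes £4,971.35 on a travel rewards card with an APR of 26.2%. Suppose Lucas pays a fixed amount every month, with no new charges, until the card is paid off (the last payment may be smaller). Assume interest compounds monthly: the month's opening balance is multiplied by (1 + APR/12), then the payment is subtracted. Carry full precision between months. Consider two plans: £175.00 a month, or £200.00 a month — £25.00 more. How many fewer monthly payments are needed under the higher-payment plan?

8 fewer payments

Monthly rate r = 26.2%/12 = 2.18333% = 0.0218333.
At £175.00/mo: n = ⌈−ln(1 − rB₀/P)/ln(1+r)⌉ = 45 payments (last £145.09); total interest = total paid − £4,971.35 = £2,873.74.
At £200.00/mo: 37 payments (last £45.62); total interest £2,274.27.
Payments saved = 45 − 37 = 8.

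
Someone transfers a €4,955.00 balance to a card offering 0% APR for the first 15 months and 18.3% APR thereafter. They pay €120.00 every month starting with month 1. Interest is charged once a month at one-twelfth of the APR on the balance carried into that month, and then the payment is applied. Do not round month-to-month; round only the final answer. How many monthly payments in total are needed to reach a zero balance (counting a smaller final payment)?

49 months

Promo months 1–15 at r₀ = 0%/12 = 0; months 16+ at r₁ = 18.3%/12 = 0.01525.
After month 15 (no interest yet): B = €4,955.00 − 15·€120.00 = €3,155.00.
Then at r₁ with €120.00/mo: n₂ = −ln(1 − r₁·B/P)/ln(1+r₁) ≈ 33.86 → 34 more payments.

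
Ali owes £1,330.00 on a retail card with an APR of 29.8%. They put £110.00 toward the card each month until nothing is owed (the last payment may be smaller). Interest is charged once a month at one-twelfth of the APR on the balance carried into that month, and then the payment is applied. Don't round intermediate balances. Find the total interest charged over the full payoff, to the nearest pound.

£271

Monthly rate r = 29.8%/12 = 2.48333% = 0.0248333.
Payoff takes n = ⌈−ln(1 − rB₀/P)/ln(1+r)⌉ = ⌈14.555⌉ = 15 payments; the last is £61.42.
Total paid = 14·£110.00 + £61.42 = £1,601.42.
Total interest = total paid − principal = £1,601.42 − £1,330.00 = £271.42.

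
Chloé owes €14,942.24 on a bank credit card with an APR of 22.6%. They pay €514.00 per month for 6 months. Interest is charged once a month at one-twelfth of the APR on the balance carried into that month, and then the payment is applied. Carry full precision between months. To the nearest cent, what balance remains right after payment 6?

Monthly rate r = 22.6%/12 = 1.88333% = 0.0188333.
Each month: B ← B·(1+r) − €514.00.
Month 1: interest €281.41; balance after payment €14,709.65.
Month 2: interest €277.03; balance after payment €14,472.68.
Month 3: interest €272.57; balance after payment €14,231.25.
Month 4: interest €268.02; balance after payment €13,985.27.
Month 5: interest €263.39; balance after payment €13,734.66.
Month 6: interest €258.67; balance after payment €13,479.33.

€13,479.33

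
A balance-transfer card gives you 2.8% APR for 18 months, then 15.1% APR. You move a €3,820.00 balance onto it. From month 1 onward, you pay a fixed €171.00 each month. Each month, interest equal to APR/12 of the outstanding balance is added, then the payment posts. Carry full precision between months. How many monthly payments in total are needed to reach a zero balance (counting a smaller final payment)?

Promo months 1–18 at r₀ = 2.8%/12 = 0.00233333; months 19+ at r₁ = 15.1%/12 = 0.0125833.
After month 18: iterate B ← B·(1+r₀) − €171.00 for 18 months → €843.85.
Then at r₁ with €171.00/mo: n₂ = −ln(1 − r₁·B/P)/ln(1+r₁) ≈ 5.13 → 6 more payments.

24 months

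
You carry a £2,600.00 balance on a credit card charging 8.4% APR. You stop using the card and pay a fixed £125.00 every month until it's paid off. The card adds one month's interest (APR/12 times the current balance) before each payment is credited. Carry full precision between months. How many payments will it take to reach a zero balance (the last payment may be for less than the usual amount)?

23 payments

Monthly rate r = 8.4%/12 = 0.7% = 0.007.
Recurrence: B ← B·(1+r) − £125.00.
Month 1: interest £18.20; balance after payment £2,493.20.
Month 2: interest £17.45; balance after payment £2,385.65.
Closed form: n = −ln(1 − rB₀/P)/ln(1+r) = −ln(0.8544)/ln(1.007) ≈ 22.558, so the balance reaches zero during payment 23.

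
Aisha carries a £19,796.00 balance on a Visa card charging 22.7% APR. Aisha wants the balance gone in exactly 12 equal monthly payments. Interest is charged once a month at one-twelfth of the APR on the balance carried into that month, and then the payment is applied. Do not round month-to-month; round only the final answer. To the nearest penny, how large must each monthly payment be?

Monthly rate r = 22.7%/12 = 1.89167% = 0.0189167.
Level-payment amortization: P = B₀·r / (1 − (1+r)^(−n)) = 19796.00·0.0189167 / (1 − 1.01892^(−12)).
Denominator 1 − (1+r)^(−12) = 0.201387679.
P = 374.474 / 0.201387679 ≈ 1859.47.

£1,859.47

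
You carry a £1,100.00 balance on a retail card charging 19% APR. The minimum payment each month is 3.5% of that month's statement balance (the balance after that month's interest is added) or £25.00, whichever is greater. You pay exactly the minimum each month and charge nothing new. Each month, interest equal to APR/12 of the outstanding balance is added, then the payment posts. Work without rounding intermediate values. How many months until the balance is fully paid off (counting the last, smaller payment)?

60 months

Monthly rate r = 19%/12 = 1.58333% = 0.0158333.
While 3.5% of the post-interest balance exceeds £25.00, each month B ← (B·(1+r))·(1 − 0.035), i.e. B shrinks by the factor (1+r)·0.965 = 0.98028.
This holds for months 1–23. Entering month 24 the balance is £695.72; 3.5% of the post-interest balance is now below £25.00, so the flat £25.00 minimum applies from here.
From month 24 a fixed £25.00 at rate r clears £695.72 in 37 more payments. Total: 23 + 37 = 60 months.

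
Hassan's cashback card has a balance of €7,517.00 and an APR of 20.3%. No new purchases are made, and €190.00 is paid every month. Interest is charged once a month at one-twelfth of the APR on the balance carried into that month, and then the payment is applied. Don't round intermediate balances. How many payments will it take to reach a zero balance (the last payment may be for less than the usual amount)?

66 payments

Monthly rate r = 20.3%/12 = 1.69167% = 0.0169167.
Recurrence: B ← B·(1+r) − €190.00.
Month 1: interest €127.16; balance after payment €7,454.16.
Month 2: interest €126.10; balance after payment €7,390.26.
Closed form: n = −ln(1 − rB₀/P)/ln(1+r) = −ln(0.33072)/ln(1.01692) ≈ 65.959, so the balance reaches zero during payment 66.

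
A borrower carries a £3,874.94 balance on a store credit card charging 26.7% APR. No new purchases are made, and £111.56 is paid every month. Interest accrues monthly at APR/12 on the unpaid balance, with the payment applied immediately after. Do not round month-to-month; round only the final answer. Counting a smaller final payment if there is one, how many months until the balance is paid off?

68 months

Monthly rate r = 26.7%/12 = 2.225% = 0.02225.
Recurrence: B ← B·(1+r) − £111.56.
Month 1: interest £86.22; balance after payment £3,849.60.
Month 2: interest £85.65; balance after payment £3,823.69.
Closed form: n = −ln(1 − rB₀/P)/ln(1+r) = −ln(0.22717)/ln(1.02225) ≈ 67.348, so the balance reaches zero during payment 68.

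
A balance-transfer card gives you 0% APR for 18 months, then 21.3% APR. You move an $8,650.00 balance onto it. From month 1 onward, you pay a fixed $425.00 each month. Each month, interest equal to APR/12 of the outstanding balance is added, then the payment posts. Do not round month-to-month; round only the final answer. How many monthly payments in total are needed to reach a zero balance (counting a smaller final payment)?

Promo months 1–18 at r₀ = 0%/12 = 0; months 19+ at r₁ = 21.3%/12 = 0.01775.
After month 18 (no interest yet): B = $8,650.00 − 18·$425.00 = $1,000.00.
Then at r₁ with $425.00/mo: n₂ = −ln(1 − r₁·B/P)/ln(1+r₁) ≈ 2.42 → 3 more payments.

21 payments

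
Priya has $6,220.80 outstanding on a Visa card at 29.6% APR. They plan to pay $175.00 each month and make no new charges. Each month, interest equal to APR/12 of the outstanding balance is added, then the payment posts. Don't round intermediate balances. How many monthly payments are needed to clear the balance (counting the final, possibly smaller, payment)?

Monthly rate r = 29.6%/12 = 2.46667% = 0.0246667.
Recurrence: B ← B·(1+r) − $175.00.
Month 1: interest $153.45; balance after payment $6,199.25.
Month 2: interest $152.91; balance after payment $6,177.16.
Closed form: n = −ln(1 − rB₀/P)/ln(1+r) = −ln(0.12316)/ln(1.02467) ≈ 85.945, so the balance reaches zero during payment 86.

86 payments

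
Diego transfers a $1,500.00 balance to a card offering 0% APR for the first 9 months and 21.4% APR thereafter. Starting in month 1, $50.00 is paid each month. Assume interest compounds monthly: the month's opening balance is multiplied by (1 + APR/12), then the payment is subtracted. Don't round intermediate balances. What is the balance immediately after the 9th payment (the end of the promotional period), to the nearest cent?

$1,050.00

Promo months 1–9 at r₀ = 0%/12 = 0; months 10+ at r₁ = 21.4%/12 = 0.0178333.
After month 9 (no interest yet): B = $1,500.00 − 9·$50.00 = $1,050.00.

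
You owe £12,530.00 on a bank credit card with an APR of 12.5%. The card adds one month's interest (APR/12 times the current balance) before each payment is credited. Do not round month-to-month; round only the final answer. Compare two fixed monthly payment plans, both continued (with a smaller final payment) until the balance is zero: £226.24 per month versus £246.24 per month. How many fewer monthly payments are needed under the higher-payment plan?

11 fewer payments

Monthly rate r = 12.5%/12 = 1.04167% = 0.0104167.
At £226.24/mo: n = ⌈−ln(1 − rB₀/P)/ln(1+r)⌉ = 84 payments (last £1.46); total interest = total paid − £12,530.00 = £6,249.38.
At £246.24/mo: 73 payments (last £214.47); total interest £5,413.75.
Payments saved = 84 − 73 = 11.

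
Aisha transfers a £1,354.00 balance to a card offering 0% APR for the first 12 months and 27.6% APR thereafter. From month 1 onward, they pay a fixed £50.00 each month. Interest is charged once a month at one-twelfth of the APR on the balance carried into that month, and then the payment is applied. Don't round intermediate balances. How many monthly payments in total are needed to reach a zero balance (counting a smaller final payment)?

Promo months 1–12 at r₀ = 0%/12 = 0; months 13+ at r₁ = 27.6%/12 = 0.023.
After month 12 (no interest yet): B = £1,354.00 − 12·£50.00 = £754.00.
Then at r₁ with £50.00/mo: n₂ = −ln(1 − r₁·B/P)/ln(1+r₁) ≈ 18.73 → 19 more payments.

31 months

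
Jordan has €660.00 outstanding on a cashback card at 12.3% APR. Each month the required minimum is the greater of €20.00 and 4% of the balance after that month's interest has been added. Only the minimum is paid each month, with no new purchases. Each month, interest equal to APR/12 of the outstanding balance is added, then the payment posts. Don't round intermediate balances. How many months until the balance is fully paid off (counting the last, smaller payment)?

39 months

Monthly rate r = 12.3%/12 = 1.025% = 0.01025.
While 4% of the post-interest balance exceeds €20.00, each month B ← (B·(1+r))·(1 − 0.04), i.e. B shrinks by the factor (1+r)·0.96 = 0.96984.
This holds for months 1–10. Entering month 11 the balance is €485.90; 4% of the post-interest balance is now below €20.00, so the flat €20.00 minimum applies from here.
From month 11 a fixed €20.00 at rate r clears €485.90 in 29 more payments. Total: 10 + 29 = 39 months.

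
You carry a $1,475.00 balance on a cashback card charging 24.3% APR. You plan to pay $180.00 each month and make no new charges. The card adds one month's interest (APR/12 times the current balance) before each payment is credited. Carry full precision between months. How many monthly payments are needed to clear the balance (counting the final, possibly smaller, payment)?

10 months

Monthly rate r = 24.3%/12 = 2.025% = 0.02025.
Recurrence: B ← B·(1+r) − $180.00.
Month 1: interest $29.87; balance after payment $1,324.87.
Month 2: interest $26.83; balance after payment $1,171.70.
Closed form: n = −ln(1 − rB₀/P)/ln(1+r) = −ln(0.83406)/ln(1.02025) ≈ 9.051, so the balance reaches zero during payment 10.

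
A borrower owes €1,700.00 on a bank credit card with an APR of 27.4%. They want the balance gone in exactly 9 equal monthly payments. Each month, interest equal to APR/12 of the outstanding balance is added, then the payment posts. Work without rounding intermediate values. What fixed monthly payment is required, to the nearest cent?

Monthly rate r = 27.4%/12 = 2.28333% = 0.0228333.
Level-payment amortization: P = B₀·r / (1 − (1+r)^(−n)) = 1700.00·0.0228333 / (1 − 1.02283^(−9)).
Denominator 1 − (1+r)^(−9) = 0.18387601.
P = 38.8167 / 0.18387601 ≈ 211.10.

€211.10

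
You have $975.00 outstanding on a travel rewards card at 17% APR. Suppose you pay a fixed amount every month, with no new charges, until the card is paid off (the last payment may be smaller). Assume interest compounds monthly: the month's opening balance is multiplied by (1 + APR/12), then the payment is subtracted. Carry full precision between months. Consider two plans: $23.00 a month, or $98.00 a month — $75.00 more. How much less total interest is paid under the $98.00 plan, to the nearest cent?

Monthly rate r = 17%/12 = 1.41667% = 0.0141667.
At $23.00/mo: n = ⌈−ln(1 − rB₀/P)/ln(1+r)⌉ = 66 payments (last $5.39); total interest = total paid − $975.00 = $525.39.
At $98.00/mo: 11 payments (last $78.47); total interest $83.47.
Interest saved = $525.39 − $83.47 = $441.92.

$441.92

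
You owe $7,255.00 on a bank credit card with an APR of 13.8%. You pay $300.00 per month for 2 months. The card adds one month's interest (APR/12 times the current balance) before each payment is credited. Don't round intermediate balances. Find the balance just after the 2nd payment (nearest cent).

$6,819.37

Monthly rate r = 13.8%/12 = 1.15% = 0.0115.
Each month: B ← B·(1+r) − $300.00.
Month 1: interest $83.43; balance after payment $7,038.43.
Month 2: interest $80.94; balance after payment $6,819.37.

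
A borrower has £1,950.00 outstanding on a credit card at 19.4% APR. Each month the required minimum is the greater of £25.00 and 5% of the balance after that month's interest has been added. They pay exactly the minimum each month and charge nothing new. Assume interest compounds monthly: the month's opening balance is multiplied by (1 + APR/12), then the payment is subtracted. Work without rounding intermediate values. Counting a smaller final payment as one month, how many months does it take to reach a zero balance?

63 months

Monthly rate r = 19.4%/12 = 1.61667% = 0.0161667.
While 5% of the post-interest balance exceeds £25.00, each month B ← (B·(1+r))·(1 − 0.05), i.e. B shrinks by the factor (1+r)·0.95 = 0.96536.
This holds for months 1–40. Entering month 41 the balance is £475.97; 5% of the post-interest balance is now below £25.00, so the flat £25.00 minimum applies from here.
From month 41 a fixed £25.00 at rate r clears £475.97 in 23 more payments. Total: 40 + 23 = 63 months.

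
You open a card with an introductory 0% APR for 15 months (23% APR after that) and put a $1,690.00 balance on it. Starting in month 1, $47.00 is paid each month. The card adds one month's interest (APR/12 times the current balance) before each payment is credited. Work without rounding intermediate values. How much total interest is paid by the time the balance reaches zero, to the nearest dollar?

$287

Promo months 1–15 at r₀ = 0%/12 = 0; months 16+ at r₁ = 23%/12 = 0.0191667.
After month 15 (no interest yet): B = $1,690.00 − 15·$47.00 = $985.00.
Then at r₁ with $47.00/mo: n₂ = −ln(1 − r₁·B/P)/ln(1+r₁) ≈ 27.05 → 28 more payments.
Total paid = 42·$47.00 + $2.58 = $1,976.58; interest = $1,976.58 − $1,690.00 = $286.58.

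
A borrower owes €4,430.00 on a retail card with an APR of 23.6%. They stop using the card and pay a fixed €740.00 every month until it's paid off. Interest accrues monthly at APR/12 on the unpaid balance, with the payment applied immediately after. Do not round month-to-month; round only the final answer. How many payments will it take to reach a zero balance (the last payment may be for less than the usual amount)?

7 payments

Monthly rate r = 23.6%/12 = 1.96667% = 0.0196667.
Recurrence: B ← B·(1+r) − €740.00.
Month 1: interest €87.12; balance after payment €3,777.12.
Month 2: interest €74.28; balance after payment €3,111.41.
Closed form: n = −ln(1 − rB₀/P)/ln(1+r) = −ln(0.88227)/ln(1.01967) ≈ 6.432, so the balance reaches zero during payment 7.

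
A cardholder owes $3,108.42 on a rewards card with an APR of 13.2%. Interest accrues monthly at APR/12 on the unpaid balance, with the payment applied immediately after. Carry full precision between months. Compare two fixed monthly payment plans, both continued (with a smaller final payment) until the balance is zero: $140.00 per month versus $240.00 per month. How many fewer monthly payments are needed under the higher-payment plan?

Monthly rate r = 13.2%/12 = 1.1% = 0.011.
At $140.00/mo: n = ⌈−ln(1 − rB₀/P)/ln(1+r)⌉ = 26 payments (last $83.67); total interest = total paid − $3,108.42 = $475.25.
At $240.00/mo: 15 payments (last $11.89); total interest $263.47.
Payments saved = 26 − 15 = 11.

11 fewer payments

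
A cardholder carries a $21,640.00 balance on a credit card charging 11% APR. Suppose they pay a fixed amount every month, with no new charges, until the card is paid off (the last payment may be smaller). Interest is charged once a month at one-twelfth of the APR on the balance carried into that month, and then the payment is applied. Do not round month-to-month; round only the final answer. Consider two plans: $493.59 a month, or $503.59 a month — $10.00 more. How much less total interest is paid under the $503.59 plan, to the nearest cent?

$168.47

Monthly rate r = 11%/12 = 0.916667% = 0.00916667.
At $493.59/mo: n = ⌈−ln(1 − rB₀/P)/ln(1+r)⌉ = 57 payments (last $161.60); total interest = total paid − $21,640.00 = $6,162.64.
At $503.59/mo: 55 payments (last $440.31); total interest $5,994.17.
Interest saved = $6,162.64 − $5,994.17 = $168.47.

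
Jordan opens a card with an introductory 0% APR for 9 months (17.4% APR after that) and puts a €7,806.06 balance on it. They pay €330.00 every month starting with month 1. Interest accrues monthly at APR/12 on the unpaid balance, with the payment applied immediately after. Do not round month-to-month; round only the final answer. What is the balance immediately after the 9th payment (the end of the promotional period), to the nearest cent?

Promo months 1–9 at r₀ = 0%/12 = 0; months 10+ at r₁ = 17.4%/12 = 0.0145.
After month 9 (no interest yet): B = €7,806.06 − 9·€330.00 = €4,836.06.

€4,836.06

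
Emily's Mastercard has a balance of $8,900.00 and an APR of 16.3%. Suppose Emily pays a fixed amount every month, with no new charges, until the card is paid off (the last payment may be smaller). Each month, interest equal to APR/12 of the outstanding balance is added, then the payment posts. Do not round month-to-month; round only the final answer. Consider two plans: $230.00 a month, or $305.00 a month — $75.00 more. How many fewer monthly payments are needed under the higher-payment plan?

18 fewer payments

Monthly rate r = 16.3%/12 = 1.35833% = 0.0135833.
At $230.00/mo: n = ⌈−ln(1 − rB₀/P)/ln(1+r)⌉ = 56 payments (last $63.10); total interest = total paid − $8,900.00 = $3,813.10.
At $305.00/mo: 38 payments (last $126.80); total interest $2,511.80.
Payments saved = 56 − 38 = 18.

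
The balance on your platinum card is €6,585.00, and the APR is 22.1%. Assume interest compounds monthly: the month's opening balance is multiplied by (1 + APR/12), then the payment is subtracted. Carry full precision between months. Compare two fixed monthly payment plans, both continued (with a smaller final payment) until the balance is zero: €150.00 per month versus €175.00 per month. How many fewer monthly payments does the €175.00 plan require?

26 fewer payments

Monthly rate r = 22.1%/12 = 1.84167% = 0.0184167.
At €150.00/mo: n = ⌈−ln(1 − rB₀/P)/ln(1+r)⌉ = 91 payments (last €85.83); total interest = total paid − €6,585.00 = €7,000.83.
At €175.00/mo: 65 payments (last €124.41); total interest €4,739.41.
Payments saved = 91 − 65 = 26.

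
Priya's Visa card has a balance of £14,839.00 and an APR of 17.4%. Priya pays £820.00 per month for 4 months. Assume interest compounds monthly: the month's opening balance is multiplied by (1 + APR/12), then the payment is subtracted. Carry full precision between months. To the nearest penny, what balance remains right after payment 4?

£12,366.53

Monthly rate r = 17.4%/12 = 1.45% = 0.0145.
Each month: B ← B·(1+r) − £820.00.
Month 1: interest £215.17; balance after payment £14,234.17.
Month 2: interest £206.40; balance after payment £13,620.56.
Month 3: interest £197.50; balance after payment £12,998.06.
Month 4: interest £188.47; balance after payment £12,366.53.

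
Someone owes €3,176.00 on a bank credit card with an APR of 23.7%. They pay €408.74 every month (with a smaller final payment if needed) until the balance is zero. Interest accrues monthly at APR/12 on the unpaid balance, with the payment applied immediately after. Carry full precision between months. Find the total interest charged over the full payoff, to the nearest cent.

€306.84

Monthly rate r = 23.7%/12 = 1.975% = 0.01975.
Payoff takes n = ⌈−ln(1 − rB₀/P)/ln(1+r)⌉ = ⌈8.518⌉ = 9 payments; the last is €212.92.
Total paid = 8·€408.74 + €212.92 = €3,482.84.
Total interest = total paid − principal = €3,482.84 − €3,176.00 = €306.84.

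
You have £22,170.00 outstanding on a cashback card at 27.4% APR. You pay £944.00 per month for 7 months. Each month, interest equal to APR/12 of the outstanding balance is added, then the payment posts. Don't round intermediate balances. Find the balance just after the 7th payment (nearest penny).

£18,887.41

Monthly rate r = 27.4%/12 = 2.28333% = 0.0228333.
Each month: B ← B·(1+r) − £944.00.
Month 1: interest £506.21; balance after payment £21,732.22.
Month 2: interest £496.22; balance after payment £21,284.43.
Month 3: interest £485.99; balance after payment £20,826.43.
Month 4: interest £475.54; balance after payment £20,357.97.
Month 5: interest £464.84; balance after payment £19,878.81.
Month 6: interest £453.90; balance after payment £19,388.70.
Month 7: interest £442.71; balance after payment £18,887.41.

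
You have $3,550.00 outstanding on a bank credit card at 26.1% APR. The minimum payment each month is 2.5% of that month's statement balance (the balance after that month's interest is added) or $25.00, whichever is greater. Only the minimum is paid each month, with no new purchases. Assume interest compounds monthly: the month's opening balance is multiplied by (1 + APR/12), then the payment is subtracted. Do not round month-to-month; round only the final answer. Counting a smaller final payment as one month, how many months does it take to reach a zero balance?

428 months

Monthly rate r = 26.1%/12 = 2.175% = 0.02175.
While 2.5% of the post-interest balance exceeds $25.00, each month B ← (B·(1+r))·(1 − 0.025), i.e. B shrinks by the factor (1+r)·0.975 = 0.99621.
This holds for months 1–339. Entering month 340 the balance is $978.65; 2.5% of the post-interest balance is now below $25.00, so the flat $25.00 minimum applies from here.
From month 340 a fixed $25.00 at rate r clears $978.65 in 89 more payments. Total: 339 + 89 = 428 months.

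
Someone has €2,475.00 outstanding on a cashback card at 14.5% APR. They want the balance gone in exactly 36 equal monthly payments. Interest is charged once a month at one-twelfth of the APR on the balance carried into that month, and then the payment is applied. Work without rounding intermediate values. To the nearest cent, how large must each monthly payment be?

€85.19

Monthly rate r = 14.5%/12 = 1.20833% = 0.0120833.
Level-payment amortization: P = B₀·r / (1 − (1+r)^(−n)) = 2475.00·0.0120833 / (1 − 1.01208^(−36)).
Denominator 1 − (1+r)^(−36) = 0.351045619.
P = 29.9062 / 0.351045619 ≈ 85.19.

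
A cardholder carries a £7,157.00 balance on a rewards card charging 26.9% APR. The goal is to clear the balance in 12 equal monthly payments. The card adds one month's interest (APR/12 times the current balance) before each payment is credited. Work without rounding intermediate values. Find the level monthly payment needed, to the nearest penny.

Monthly rate r = 26.9%/12 = 2.24167% = 0.0224167.
Level-payment amortization: P = B₀·r / (1 − (1+r)^(−n)) = 7157.00·0.0224167 / (1 − 1.02242^(−12)).
Denominator 1 − (1+r)^(−12) = 0.233583308.
P = 160.436 / 0.233583308 ≈ 686.85.

£686.85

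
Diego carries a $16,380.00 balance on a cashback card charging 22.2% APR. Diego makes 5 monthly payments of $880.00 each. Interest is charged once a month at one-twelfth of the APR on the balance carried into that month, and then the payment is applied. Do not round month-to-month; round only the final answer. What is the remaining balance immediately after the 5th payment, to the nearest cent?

Monthly rate r = 22.2%/12 = 1.85% = 0.0185.
Each month: B ← B·(1+r) − $880.00.
Month 1: interest $303.03; balance after payment $15,803.03.
Month 2: interest $292.36; balance after payment $15,215.39.
Month 3: interest $281.48; balance after payment $14,616.87.
Month 4: interest $270.41; balance after payment $14,007.28.
Month 5: interest $259.13; balance after payment $13,386.42.

$13,386.42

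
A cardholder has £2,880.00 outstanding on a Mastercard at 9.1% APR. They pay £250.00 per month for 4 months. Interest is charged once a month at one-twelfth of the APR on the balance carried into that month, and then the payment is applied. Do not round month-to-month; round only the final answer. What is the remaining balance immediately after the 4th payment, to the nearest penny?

£1,956.93

Monthly rate r = 9.1%/12 = 0.758333% = 0.00758333.
Each month: B ← B·(1+r) − £250.00.
Month 1: interest £21.84; balance after payment £2,651.84.
Month 2: interest £20.11; balance after payment £2,421.95.
Month 3: interest £18.37; balance after payment £2,190.32.
Month 4: interest £16.61; balance after payment £1,956.93.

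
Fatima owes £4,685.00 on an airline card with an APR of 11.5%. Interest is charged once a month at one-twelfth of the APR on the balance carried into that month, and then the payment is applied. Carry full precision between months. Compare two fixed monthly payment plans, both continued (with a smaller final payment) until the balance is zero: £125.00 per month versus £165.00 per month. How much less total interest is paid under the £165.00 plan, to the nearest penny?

£337.78

Monthly rate r = 11.5%/12 = 0.958333% = 0.00958333.
At £125.00/mo: n = ⌈−ln(1 − rB₀/P)/ln(1+r)⌉ = 47 payments (last £82.41); total interest = total paid − £4,685.00 = £1,147.41.
At £165.00/mo: 34 payments (last £49.63); total interest £809.63.
Interest saved = £1,147.41 − £809.63 = £337.78.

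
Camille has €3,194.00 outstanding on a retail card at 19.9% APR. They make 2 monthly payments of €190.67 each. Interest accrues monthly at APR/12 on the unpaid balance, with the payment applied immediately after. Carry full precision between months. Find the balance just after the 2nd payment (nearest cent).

Monthly rate r = 19.9%/12 = 1.65833% = 0.0165833.
Each month: B ← B·(1+r) − €190.67.
Month 1: interest €52.97; balance after payment €3,056.30.
Month 2: interest €50.68; balance after payment €2,916.31.

€2,916.31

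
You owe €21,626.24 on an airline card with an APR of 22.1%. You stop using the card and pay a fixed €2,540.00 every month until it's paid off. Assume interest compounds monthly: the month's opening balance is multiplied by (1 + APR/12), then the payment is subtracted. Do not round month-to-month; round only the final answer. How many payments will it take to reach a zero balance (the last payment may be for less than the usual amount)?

Monthly rate r = 22.1%/12 = 1.84167% = 0.0184167.
Recurrence: B ← B·(1+r) − €2,540.00.
Month 1: interest €398.28; balance after payment €19,484.52.
Month 2: interest €358.84; balance after payment €17,303.36.
Closed form: n = −ln(1 − rB₀/P)/ln(1+r) = −ln(0.8432)/ln(1.01842) ≈ 9.346, so the balance reaches zero during payment 10.

10 payments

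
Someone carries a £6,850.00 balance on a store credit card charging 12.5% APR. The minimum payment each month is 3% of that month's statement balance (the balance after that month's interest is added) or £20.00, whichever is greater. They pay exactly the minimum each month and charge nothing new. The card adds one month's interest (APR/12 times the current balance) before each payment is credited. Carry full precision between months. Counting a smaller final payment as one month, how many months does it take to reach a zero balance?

158 months

Monthly rate r = 12.5%/12 = 1.04167% = 0.0104167.
While 3% of the post-interest balance exceeds £20.00, each month B ← (B·(1+r))·(1 − 0.03), i.e. B shrinks by the factor (1+r)·0.97 = 0.9801.
This holds for months 1–117. Entering month 118 the balance is £652.44; 3% of the post-interest balance is now below £20.00, so the flat £20.00 minimum applies from here.
From month 118 a fixed £20.00 at rate r clears £652.44 in 41 more payments. Total: 117 + 41 = 158 months.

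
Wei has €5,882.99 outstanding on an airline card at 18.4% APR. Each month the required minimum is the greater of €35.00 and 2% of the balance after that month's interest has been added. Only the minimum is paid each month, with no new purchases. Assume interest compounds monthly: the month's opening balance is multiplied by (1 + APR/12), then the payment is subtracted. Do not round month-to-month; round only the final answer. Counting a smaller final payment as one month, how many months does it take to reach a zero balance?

Monthly rate r = 18.4%/12 = 1.53333% = 0.0153333.
While 2% of the post-interest balance exceeds €35.00, each month B ← (B·(1+r))·(1 − 0.02), i.e. B shrinks by the factor (1+r)·0.98 = 0.99503.
This holds for months 1–247. Entering month 248 the balance is €1,717.01; 2% of the post-interest balance is now below €35.00, so the flat €35.00 minimum applies from here.
From month 248 a fixed €35.00 at rate r clears €1,717.01 in 92 more payments. Total: 247 + 92 = 339 months.

339 months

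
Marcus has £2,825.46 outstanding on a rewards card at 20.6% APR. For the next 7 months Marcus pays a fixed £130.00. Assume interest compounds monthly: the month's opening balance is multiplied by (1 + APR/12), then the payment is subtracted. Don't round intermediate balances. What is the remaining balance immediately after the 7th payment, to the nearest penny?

Monthly rate r = 20.6%/12 = 1.71667% = 0.0171667.
Each month: B ← B·(1+r) − £130.00.
Month 1: interest £48.50; balance after payment £2,743.96.
Month 2: interest £47.10; balance after payment £2,661.07.
Month 3: interest £45.68; balance after payment £2,576.75.
Month 4: interest £44.23; balance after payment £2,490.98.
Month 5: interest £42.76; balance after payment £2,403.75.
Month 6: interest £41.26; balance after payment £2,315.01.
Month 7: interest £39.74; balance after payment £2,224.75.

£2,224.75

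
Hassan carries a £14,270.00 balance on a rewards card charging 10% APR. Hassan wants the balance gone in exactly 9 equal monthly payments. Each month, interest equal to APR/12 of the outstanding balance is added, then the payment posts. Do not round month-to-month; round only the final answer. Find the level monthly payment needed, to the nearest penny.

£1,652.35

Monthly rate r = 10%/12 = 0.833333% = 0.00833333.
Level-payment amortization: P = B₀·r / (1 − (1+r)^(−n)) = 14270.00·0.00833333 / (1 − 1.00833^(−9)).
Denominator 1 − (1+r)^(−9) = 0.0719681497.
P = 118.917 / 0.0719681497 ≈ 1652.35.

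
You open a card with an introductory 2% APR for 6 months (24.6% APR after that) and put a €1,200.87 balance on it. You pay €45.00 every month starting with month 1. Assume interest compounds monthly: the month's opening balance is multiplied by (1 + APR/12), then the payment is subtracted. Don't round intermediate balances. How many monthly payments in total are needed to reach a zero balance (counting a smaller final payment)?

Promo months 1–6 at r₀ = 2%/12 = 0.00166667; months 7+ at r₁ = 24.6%/12 = 0.0205.
After month 6: iterate B ← B·(1+r₀) − €45.00 for 6 months → €941.80.
Then at r₁ with €45.00/mo: n₂ = −ln(1 − r₁·B/P)/ln(1+r₁) ≈ 27.62 → 28 more payments.

34 months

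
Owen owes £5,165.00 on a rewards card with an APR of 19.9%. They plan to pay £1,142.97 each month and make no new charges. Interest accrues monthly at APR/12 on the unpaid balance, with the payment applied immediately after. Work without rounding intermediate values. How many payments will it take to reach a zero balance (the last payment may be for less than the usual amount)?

5 payments

Monthly rate r = 19.9%/12 = 1.65833% = 0.0165833.
Recurrence: B ← B·(1+r) − £1,142.97.
Month 1: interest £85.65; balance after payment £4,107.68.
Month 2: interest £68.12; balance after payment £3,032.83.
Month 3: interest £50.29; balance after payment £1,940.16.
Month 4: interest £32.17; balance after payment £829.36.
Month 5: interest £13.75; balance after payment £0.00.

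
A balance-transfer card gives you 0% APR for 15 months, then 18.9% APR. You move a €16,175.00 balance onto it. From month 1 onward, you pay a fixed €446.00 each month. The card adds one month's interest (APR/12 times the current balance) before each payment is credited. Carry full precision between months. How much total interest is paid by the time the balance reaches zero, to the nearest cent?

Promo months 1–15 at r₀ = 0%/12 = 0; months 16+ at r₁ = 18.9%/12 = 0.01575.
After month 15 (no interest yet): B = €16,175.00 − 15·€446.00 = €9,485.00.
Then at r₁ with €446.00/mo: n₂ = −ln(1 − r₁·B/P)/ln(1+r₁) ≈ 26.10 → 27 more payments.
Total paid = 41·€446.00 + €45.64 = €18,331.64; interest = €18,331.64 − €16,175.00 = €2,156.64.

€2,156.64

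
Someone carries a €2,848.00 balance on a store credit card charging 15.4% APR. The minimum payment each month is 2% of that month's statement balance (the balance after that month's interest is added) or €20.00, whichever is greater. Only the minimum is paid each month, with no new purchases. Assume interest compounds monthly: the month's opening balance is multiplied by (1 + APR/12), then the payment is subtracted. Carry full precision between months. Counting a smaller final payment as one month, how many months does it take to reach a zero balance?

Monthly rate r = 15.4%/12 = 1.28333% = 0.0128333.
While 2% of the post-interest balance exceeds €20.00, each month B ← (B·(1+r))·(1 − 0.02), i.e. B shrinks by the factor (1+r)·0.98 = 0.99258.
This holds for months 1–143. Entering month 144 the balance is €981.30; 2% of the post-interest balance is now below €20.00, so the flat €20.00 minimum applies from here.
From month 144 a fixed €20.00 at rate r clears €981.30 in 78 more payments. Total: 143 + 78 = 221 months.

221 months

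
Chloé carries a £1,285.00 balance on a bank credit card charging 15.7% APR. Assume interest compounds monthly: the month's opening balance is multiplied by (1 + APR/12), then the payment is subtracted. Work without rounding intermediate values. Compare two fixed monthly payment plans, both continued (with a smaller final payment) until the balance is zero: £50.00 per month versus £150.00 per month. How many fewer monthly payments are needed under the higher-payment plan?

Monthly rate r = 15.7%/12 = 1.30833% = 0.0130833.
At £50.00/mo: n = ⌈−ln(1 − rB₀/P)/ln(1+r)⌉ = 32 payments (last £26.56); total interest = total paid − £1,285.00 = £291.56.
At £150.00/mo: 10 payments (last £21.91); total interest £86.91.
Payments saved = 32 − 10 = 22.

22 fewer payments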